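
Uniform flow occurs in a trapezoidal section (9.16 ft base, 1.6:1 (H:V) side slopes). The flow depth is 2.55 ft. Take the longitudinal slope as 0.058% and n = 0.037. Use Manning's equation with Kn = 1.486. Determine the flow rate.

Q = 48.3 ft³/s

With bottom width b = 9.16 ft and side slope z = 1.6: A = (b + zy)y = (9.16 + 1.6×2.55)×2.55 = 33.76 ft²; P = b + 2y√(1+z²) = 9.16 + 2×2.55×1.887 = 18.78 ft.
Hydraulic radius R = A/P = 33.76/18.78 = 1.798 ft.
Manning's equation: Q = (1.486/n) A R^(2/3) S^(1/2) = (1.486/0.037) × 33.76 × 1.798^(2/3) × 0.00058^(1/2) = 48.3 ft³/s.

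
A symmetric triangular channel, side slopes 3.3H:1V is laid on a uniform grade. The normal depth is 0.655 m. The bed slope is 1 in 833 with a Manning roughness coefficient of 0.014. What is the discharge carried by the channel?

For a triangular section with side slope z = 3.3: A = zy² = 3.3×0.655² = 1.416 m²; P = 2y√(1+z²) = 2×0.655×3.448 = 4.517 m.
Hydraulic radius R = A/P = 1.416/4.517 = 0.3134 m.
Manning's equation: Q = (1/n) A R^(2/3) S^(1/2) = (1/0.014) × 1.416 × 0.3134^(2/3) × 0.0012^(1/2) = 1.62 m³/s.

Q = 1.62 m³/s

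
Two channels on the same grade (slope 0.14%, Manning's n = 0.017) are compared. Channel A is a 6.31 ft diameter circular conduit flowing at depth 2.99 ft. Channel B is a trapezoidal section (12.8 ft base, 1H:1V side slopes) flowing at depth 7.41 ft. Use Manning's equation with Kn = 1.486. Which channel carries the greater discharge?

channel B

Channel A: For a circular section of diameter D = 6.31 ft at depth y = 2.99 ft, the central angle is θ = 2 arccos(1 − 2y/D) = 3.037 rad. Then A = (D²/8)(θ − sin θ) = 14.6 ft² and P = Dθ/2 = 9.582 ft. Hydraulic radius R = A/P = 14.6/9.582 = 1.523 ft. Q_A = (1.486/0.017)·14.6·1.523^(2/3)·√0.0014 = 63.2 ft³/s.
Channel B: With bottom width b = 12.8 ft and side slope z = 1: A = (b + zy)y = (12.8 + 1×7.41)×7.41 = 149.8 ft²; P = b + 2y√(1+z²) = 12.8 + 2×7.41×1.414 = 33.76 ft. Hydraulic radius R = A/P = 149.8/33.76 = 4.436 ft. Q_B = (1.486/0.017)·149.8·4.436^(2/3)·√0.0014 = 1322 ft³/s.
Q_A = 63.2 ft³/s vs Q_B = 1322 ft³/s, so channel B carries more.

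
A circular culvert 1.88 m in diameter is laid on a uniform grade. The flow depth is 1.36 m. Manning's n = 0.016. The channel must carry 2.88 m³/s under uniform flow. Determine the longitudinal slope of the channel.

For a circular section of diameter D = 1.88 m at depth y = 1.36 m, the central angle is θ = 2 arccos(1 − 2y/D) = 4.068 rad. Then A = (D²/8)(θ − sin θ) = 2.15 m² and P = Dθ/2 = 3.824 m.
Hydraulic radius R = A/P = 2.15/3.824 = 0.5624 m.
From Manning's equation, S = [nQ / (1 A R^(2/3))]² = [0.016 × 2.88 / (1 × 2.15 × 0.5624^(2/3))]² = 0.000989.

S = 0.000989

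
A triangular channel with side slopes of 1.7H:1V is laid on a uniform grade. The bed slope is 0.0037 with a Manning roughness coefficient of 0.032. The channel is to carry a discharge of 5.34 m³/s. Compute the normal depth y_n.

Manning's equation rearranged: A R^(2/3) = nQ / (1·√S) = 0.032 × 5.34 / (√0.0037) = 2.809.
At y = 1.07 m: A R^(2/3) = 1.162 — short.
At y = 1.49 m: A R^(2/3) = 2.809 — ≈ 2.809.

y_n = 1.49 m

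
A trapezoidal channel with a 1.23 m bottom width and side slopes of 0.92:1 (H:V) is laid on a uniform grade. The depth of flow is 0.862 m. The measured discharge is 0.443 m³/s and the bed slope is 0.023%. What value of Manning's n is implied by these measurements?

With bottom width b = 1.23 m and side slope z = 0.92: A = (b + zy)y = (1.23 + 0.92×0.862)×0.862 = 1.744 m²; P = b + 2y√(1+z²) = 1.23 + 2×0.862×1.359 = 3.573 m.
Hydraulic radius R = A/P = 1.744/3.573 = 0.4881 m.
Rearranging Manning's equation: n = (1/Q) A R^(2/3) S^(1/2) = (1/0.443) × 1.744 × 0.4881^(2/3) × √0.00023 = 0.037.

n = 0.037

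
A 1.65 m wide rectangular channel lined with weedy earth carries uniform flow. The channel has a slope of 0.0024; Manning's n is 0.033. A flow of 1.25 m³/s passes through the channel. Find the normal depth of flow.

Manning's equation rearranged: A R^(2/3) = nQ / (1·√S) = 0.033 × 1.25 / (√0.0024) = 0.842.
Try y = 0.774 m: A R^(2/3) = 0.6926 — low.
Try y = 1.15 m: A R^(2/3) = 1.164 — high.
Try y = 0.896 m: A R^(2/3) = 0.8416 — matches.

y_n = 0.896 m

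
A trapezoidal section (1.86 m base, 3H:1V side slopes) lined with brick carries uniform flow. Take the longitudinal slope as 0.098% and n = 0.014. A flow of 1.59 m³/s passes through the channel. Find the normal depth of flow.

Manning's equation rearranged: A R^(2/3) = nQ / (1·√S) = 0.014 × 1.59 / (√0.00098) = 0.7111.
At y = 0.593 m: A R^(2/3) = 1.141 — too large.
At y = 0.41 m: A R^(2/3) = 0.548 — too small.
At y = 0.468 m: A R^(2/3) = 0.7101 — matches.

y_n = 0.468 m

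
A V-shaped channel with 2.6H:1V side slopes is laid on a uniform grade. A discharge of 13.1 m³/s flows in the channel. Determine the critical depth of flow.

y_c = 1.39 m

At critical depth, Q² T / (g A³) = 1, i.e. A³/T = Q²/g = 13.1²/9.81 = 17.49.
Trying y = 1.01 m: A³/T = 3.552 — low.
Trying y = 1.51 m: A³/T = 26.53 — high.
Trying y = 1.39 m: A³/T = 17.54 — close enough.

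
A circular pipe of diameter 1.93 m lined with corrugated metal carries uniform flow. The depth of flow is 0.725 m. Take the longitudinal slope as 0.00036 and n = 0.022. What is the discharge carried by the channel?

Q = 0.466 m³/s

For a circular section of diameter D = 1.93 m at depth y = 0.725 m, the central angle is θ = 2 arccos(1 − 2y/D) = 2.639 rad. Then A = (D²/8)(θ − sin θ) = 1.004 m² and P = Dθ/2 = 2.547 m.
Hydraulic radius R = A/P = 1.004/2.547 = 0.3944 m.
Manning's equation: Q = (1/n) A R^(2/3) S^(1/2) = (1/0.022) × 1.004 × 0.3944^(2/3) × 0.00036^(1/2) = 0.466 m³/s.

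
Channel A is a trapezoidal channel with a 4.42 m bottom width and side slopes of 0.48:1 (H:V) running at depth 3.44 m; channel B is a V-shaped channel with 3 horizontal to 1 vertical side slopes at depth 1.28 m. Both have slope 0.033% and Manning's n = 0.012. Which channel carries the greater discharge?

Channel A: With bottom width b = 4.42 m and side slope z = 0.48: A = (b + zy)y = (4.42 + 0.48×3.44)×3.44 = 20.88 m²; P = b + 2y√(1+z²) = 4.42 + 2×3.44×1.109 = 12.05 m. Hydraulic radius R = A/P = 20.88/12.05 = 1.733 m. Q_A = (1/0.012)·20.88·1.733^(2/3)·√0.00033 = 45.61 m³/s.
Channel B: For a triangular section with side slope z = 3: A = zy² = 3×1.28² = 4.915 m²; P = 2y√(1+z²) = 2×1.28×3.162 = 8.095 m. Hydraulic radius R = A/P = 4.915/8.095 = 0.6072 m. Q_B = (1/0.012)·4.915·0.6072^(2/3)·√0.00033 = 5.335 m³/s.
Q_A = 45.61 m³/s vs Q_B = 5.335 m³/s, so channel A carries more.

channel A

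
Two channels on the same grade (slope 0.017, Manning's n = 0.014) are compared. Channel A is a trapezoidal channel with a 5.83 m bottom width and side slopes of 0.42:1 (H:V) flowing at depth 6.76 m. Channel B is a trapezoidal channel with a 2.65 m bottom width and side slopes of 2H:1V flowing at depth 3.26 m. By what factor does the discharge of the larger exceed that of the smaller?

2.74

Channel A: With bottom width b = 5.83 m and side slope z = 0.42: A = (b + zy)y = (5.83 + 0.42×6.76)×6.76 = 58.6 m²; P = b + 2y√(1+z²) = 5.83 + 2×6.76×1.085 = 20.49 m. Hydraulic radius R = A/P = 58.6/20.49 = 2.86 m. Q_A = (1/0.014)·58.6·2.86^(2/3)·√0.017 = 1100 m³/s.
Channel B: With bottom width b = 2.65 m and side slope z = 2: A = (b + zy)y = (2.65 + 2×3.26)×3.26 = 29.89 m²; P = b + 2y√(1+z²) = 2.65 + 2×3.26×2.236 = 17.23 m. Hydraulic radius R = A/P = 29.89/17.23 = 1.735 m. Q_B = (1/0.014)·29.89·1.735^(2/3)·√0.017 = 402 m³/s.
The larger discharge is 1100 m³/s and the smaller is 402 m³/s; the ratio is 2.74.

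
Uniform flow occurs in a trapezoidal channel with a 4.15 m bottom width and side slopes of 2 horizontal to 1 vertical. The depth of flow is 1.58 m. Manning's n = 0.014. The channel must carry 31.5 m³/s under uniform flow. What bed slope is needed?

With bottom width b = 4.15 m and side slope z = 2: A = (b + zy)y = (4.15 + 2×1.58)×1.58 = 11.55 m²; P = b + 2y√(1+z²) = 4.15 + 2×1.58×2.236 = 11.22 m.
Hydraulic radius R = A/P = 11.55/11.22 = 1.03 m.
From Manning's equation, S = [nQ / (1 A R^(2/3))]² = [0.014 × 31.5 / (1 × 11.55 × 1.03^(2/3))]² = 0.0014.

S = 0.0014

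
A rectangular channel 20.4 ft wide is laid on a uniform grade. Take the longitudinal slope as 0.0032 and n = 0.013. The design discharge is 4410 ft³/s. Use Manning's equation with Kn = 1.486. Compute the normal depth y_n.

Manning's equation rearranged: A R^(2/3) = nQ / (1.486·√S) = 0.013 × 4410 / (1.486 × √0.0032) = 682.
Trying y = 9.66 ft: A R^(2/3) = 573.2 — short.
Trying y = 13.3 ft: A R^(2/3) = 873.1 — over.
Trying y = 11 ft: A R^(2/3) = 681.5 — close enough.

y_n = 11 ft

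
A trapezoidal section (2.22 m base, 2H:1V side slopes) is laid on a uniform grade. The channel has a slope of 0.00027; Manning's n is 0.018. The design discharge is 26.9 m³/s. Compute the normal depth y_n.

y_n = 2.84 m

Manning's equation rearranged: A R^(2/3) = nQ / (1·√S) = 0.018 × 26.9 / (√0.00027) = 29.47.
Try y = 3.23 m: A R^(2/3) = 39.66 — too large.
Try y = 1.98 m: A R^(2/3) = 13.08 — too small.
Try y = 2.84 m: A R^(2/3) = 29.45 — ≈ 29.47.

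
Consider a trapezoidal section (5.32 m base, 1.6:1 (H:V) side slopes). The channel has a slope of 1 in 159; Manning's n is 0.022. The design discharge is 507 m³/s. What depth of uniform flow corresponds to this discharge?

Manning's equation rearranged: A R^(2/3) = nQ / (1·√S) = 0.022 × 507 / (√0.006289) = 140.6.
At y = 4.39 m: A R^(2/3) = 99.18 — low.
At y = 5.91 m: A R^(2/3) = 188.1 — high.
At y = 5.17 m: A R^(2/3) = 140.6 — close enough.

y_n = 5.17 m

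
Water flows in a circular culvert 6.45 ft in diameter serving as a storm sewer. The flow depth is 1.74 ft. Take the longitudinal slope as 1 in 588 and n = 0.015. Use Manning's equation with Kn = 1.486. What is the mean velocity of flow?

V = 4.11 ft/s

For a circular section of diameter D = 6.45 ft at depth y = 1.74 ft, the central angle is θ = 2 arccos(1 − 2y/D) = 2.185 rad. Then A = (D²/8)(θ − sin θ) = 7.109 ft² and P = Dθ/2 = 7.045 ft.
Hydraulic radius R = A/P = 7.109/7.045 = 1.009 ft.
From Manning's equation, V = (1.486/n) R^(2/3) S^(1/2) = (1.486/0.015) × 1.009^(2/3) × 0.001701^(1/2) = 4.11 ft/s.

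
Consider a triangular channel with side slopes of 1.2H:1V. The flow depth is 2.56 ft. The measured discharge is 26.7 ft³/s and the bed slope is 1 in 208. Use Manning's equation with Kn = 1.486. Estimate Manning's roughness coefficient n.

n = 0.03

For a triangular section with side slope z = 1.2: A = zy² = 1.2×2.56² = 7.864 ft²; P = 2y√(1+z²) = 2×2.56×1.562 = 7.998 ft.
Hydraulic radius R = A/P = 7.864/7.998 = 0.9833 ft.
Rearranging Manning's equation: n = (1.486/Q) A R^(2/3) S^(1/2) = (1.486/26.7) × 7.864 × 0.9833^(2/3) × √0.004808 = 0.03.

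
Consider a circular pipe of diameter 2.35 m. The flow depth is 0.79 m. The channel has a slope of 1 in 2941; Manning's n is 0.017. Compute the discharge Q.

Q = 0.804 m³/s

For a circular section of diameter D = 2.35 m at depth y = 0.79 m, the central angle is θ = 2 arccos(1 − 2y/D) = 2.474 rad. Then A = (D²/8)(θ − sin θ) = 1.28 m² and P = Dθ/2 = 2.907 m.
Hydraulic radius R = A/P = 1.28/2.907 = 0.4405 m.
Manning's equation: Q = (1/n) A R^(2/3) S^(1/2) = (1/0.017) × 1.28 × 0.4405^(2/3) × 0.00034^(1/2) = 0.804 m³/s.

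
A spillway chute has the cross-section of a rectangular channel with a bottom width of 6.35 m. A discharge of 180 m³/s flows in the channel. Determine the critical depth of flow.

y_c = 4.34 m

For a rectangular channel, critical depth y_c = (q²/g)^(1/3) where q = Q/b = 180/6.35 = 28.35 m²/s.
So y_c = (28.35²/9.81)^(1/3) = 4.34 m.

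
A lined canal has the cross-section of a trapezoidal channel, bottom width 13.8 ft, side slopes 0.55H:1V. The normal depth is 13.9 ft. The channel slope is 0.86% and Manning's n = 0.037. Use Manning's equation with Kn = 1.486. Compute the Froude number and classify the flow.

With bottom width b = 13.8 ft and side slope z = 0.55: A = (b + zy)y = (13.8 + 0.55×13.9)×13.9 = 298.1 ft²; P = b + 2y√(1+z²) = 13.8 + 2×13.9×1.141 = 45.53 ft.
Hydraulic radius R = A/P = 298.1/45.53 = 6.547 ft.
V = (1.486/n) R^(2/3) √S = (1.486/0.037) × 6.547^(2/3) × √0.0086 = 13.04 ft/s. Hydraulic depth D_h = A/T = 298.1/29.09 = 10.25 ft.
Froude number Fr = V/√(g·D_h) = 13.04/√(32.2×10.25) = 0.718, which is less than 1, so the flow is subcritical.

subcritical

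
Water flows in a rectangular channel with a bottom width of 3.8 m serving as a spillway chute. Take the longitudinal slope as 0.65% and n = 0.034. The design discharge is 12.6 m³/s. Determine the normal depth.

y_n = 1.55 m

Manning's equation rearranged: A R^(2/3) = nQ / (1·√S) = 0.034 × 12.6 / (√0.0065) = 5.314.
Try y = 1.91 m: A R^(2/3) = 7.026 — over.
Try y = 1.13 m: A R^(2/3) = 3.413 — short.
Try y = 1.55 m: A R^(2/3) = 5.3 — close enough.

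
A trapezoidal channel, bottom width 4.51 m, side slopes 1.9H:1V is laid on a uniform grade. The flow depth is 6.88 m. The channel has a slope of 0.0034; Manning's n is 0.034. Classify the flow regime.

With bottom width b = 4.51 m and side slope z = 1.9: A = (b + zy)y = (4.51 + 1.9×6.88)×6.88 = 121 m²; P = b + 2y√(1+z²) = 4.51 + 2×6.88×2.147 = 34.05 m.
Hydraulic radius R = A/P = 121/34.05 = 3.552 m.
V = (1/n) R^(2/3) √S = (1/0.034) × 3.552^(2/3) × √0.0034 = 3.993 m/s. Hydraulic depth D_h = A/T = 121/30.65 = 3.946 m.
Froude number Fr = V/√(g·D_h) = 3.993/√(9.81×3.946) = 0.642, which is less than 1, so the flow is subcritical.

subcritical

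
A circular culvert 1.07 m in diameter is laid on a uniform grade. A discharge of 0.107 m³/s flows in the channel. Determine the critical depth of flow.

y_c = 0.177 m

At critical depth, Q² T / (g A³) = 1, i.e. A³/T = Q²/g = 0.107²/9.81 = 0.001167.
Try y = 0.125 m: A³/T = 0.0002953 — short.
Try y = 0.198 m: A³/T = 0.001808 — over.
Try y = 0.177 m: A³/T = 0.001164 — close enough.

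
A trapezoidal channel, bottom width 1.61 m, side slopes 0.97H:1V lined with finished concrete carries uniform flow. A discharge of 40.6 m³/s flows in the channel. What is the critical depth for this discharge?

y_c = 2.53 m

At critical depth, Q² T / (g A³) = 1, i.e. A³/T = Q²/g = 40.6²/9.81 = 168.
Try y = 1.92 m: A³/T = 55.55 — short.
Try y = 2.53 m: A³/T = 166.8 — matches.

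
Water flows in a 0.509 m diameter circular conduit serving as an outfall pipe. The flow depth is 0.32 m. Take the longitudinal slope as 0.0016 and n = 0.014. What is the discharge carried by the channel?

Q = 0.106 m³/s

For a circular section of diameter D = 0.509 m at depth y = 0.32 m, the central angle is θ = 2 arccos(1 − 2y/D) = 3.662 rad. Then A = (D²/8)(θ − sin θ) = 0.1347 m² and P = Dθ/2 = 0.932 m.
Hydraulic radius R = A/P = 0.1347/0.932 = 0.1445 m.
Manning's equation: Q = (1/n) A R^(2/3) S^(1/2) = (1/0.014) × 0.1347 × 0.1445^(2/3) × 0.0016^(1/2) = 0.106 m³/s.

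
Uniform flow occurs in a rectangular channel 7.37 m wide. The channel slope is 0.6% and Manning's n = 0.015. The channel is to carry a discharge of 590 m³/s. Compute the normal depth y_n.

y_n = 8.3 m

Manning's equation rearranged: A R^(2/3) = nQ / (1·√S) = 0.015 × 590 / (√0.006) = 114.3.
Try y = 7.41 m: A R^(2/3) = 99.55 — too small.
Try y = 9.59 m: A R^(2/3) = 135.8 — too large.
Try y = 8.3 m: A R^(2/3) = 114.2 — close enough.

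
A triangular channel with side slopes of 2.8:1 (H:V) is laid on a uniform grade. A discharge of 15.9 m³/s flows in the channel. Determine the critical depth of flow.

y_c = 1.46 m

At critical depth, Q² T / (g A³) = 1, i.e. A³/T = Q²/g = 15.9²/9.81 = 25.77.
Try y = 1.17 m: A³/T = 8.594 — too small.
Try y = 1.46 m: A³/T = 26 — matches.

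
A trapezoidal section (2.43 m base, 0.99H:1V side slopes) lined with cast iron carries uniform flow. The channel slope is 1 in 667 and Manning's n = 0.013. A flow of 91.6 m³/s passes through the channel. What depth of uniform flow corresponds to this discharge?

Manning's equation rearranged: A R^(2/3) = nQ / (1·√S) = 0.013 × 91.6 / (√0.001499) = 30.75.
Try y = 2.82 m: A R^(2/3) = 18.61 — too small.
Try y = 4.03 m: A R^(2/3) = 39.39 — too large.
Try y = 3.59 m: A R^(2/3) = 30.77 — close enough.

y_n = 3.59 m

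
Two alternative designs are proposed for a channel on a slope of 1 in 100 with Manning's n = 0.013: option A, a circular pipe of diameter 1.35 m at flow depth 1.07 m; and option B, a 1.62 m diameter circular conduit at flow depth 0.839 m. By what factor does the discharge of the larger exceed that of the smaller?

1.12

Channel A: For a circular section of diameter D = 1.35 m at depth y = 1.07 m, the central angle is θ = 2 arccos(1 − 2y/D) = 4.392 rad. Then A = (D²/8)(θ − sin θ) = 1.217 m² and P = Dθ/2 = 2.964 m. Hydraulic radius R = A/P = 1.217/2.964 = 0.4104 m. Q_A = (1/0.013)·1.217·0.4104^(2/3)·√0.01 = 5.169 m³/s.
Channel B: For a circular section of diameter D = 1.62 m at depth y = 0.839 m, the central angle is θ = 2 arccos(1 − 2y/D) = 3.213 rad. Then A = (D²/8)(θ − sin θ) = 1.078 m² and P = Dθ/2 = 2.603 m. Hydraulic radius R = A/P = 1.078/2.603 = 0.414 m. Q_B = (1/0.013)·1.078·0.414^(2/3)·√0.01 = 4.604 m³/s.
The larger discharge is 5.169 m³/s and the smaller is 4.604 m³/s; the ratio is 1.12.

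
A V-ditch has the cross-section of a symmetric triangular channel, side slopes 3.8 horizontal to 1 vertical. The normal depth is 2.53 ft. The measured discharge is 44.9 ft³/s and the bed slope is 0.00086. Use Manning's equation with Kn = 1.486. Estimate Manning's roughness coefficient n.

n = 0.027

For a triangular section with side slope z = 3.8: A = zy² = 3.8×2.53² = 24.32 ft²; P = 2y√(1+z²) = 2×2.53×3.929 = 19.88 ft.
Hydraulic radius R = A/P = 24.32/19.88 = 1.223 ft.
Rearranging Manning's equation: n = (1.486/Q) A R^(2/3) S^(1/2) = (1.486/44.9) × 24.32 × 1.223^(2/3) × √0.00086 = 0.027.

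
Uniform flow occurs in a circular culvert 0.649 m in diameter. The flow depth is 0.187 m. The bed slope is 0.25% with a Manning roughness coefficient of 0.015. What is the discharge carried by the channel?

Q = 0.0594 m³/s

For a circular section of diameter D = 0.649 m at depth y = 0.187 m, the central angle is θ = 2 arccos(1 − 2y/D) = 2.266 rad. Then A = (D²/8)(θ − sin θ) = 0.07892 m² and P = Dθ/2 = 0.7355 m.
Hydraulic radius R = A/P = 0.07892/0.7355 = 0.1073 m.
Manning's equation: Q = (1/n) A R^(2/3) S^(1/2) = (1/0.015) × 0.07892 × 0.1073^(2/3) × 0.0025^(1/2) = 0.0594 m³/s.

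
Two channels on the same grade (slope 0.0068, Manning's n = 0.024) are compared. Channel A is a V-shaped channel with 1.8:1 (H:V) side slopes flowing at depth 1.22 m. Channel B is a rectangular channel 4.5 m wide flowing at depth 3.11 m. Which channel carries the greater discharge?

Channel A: For a triangular section with side slope z = 1.8: A = zy² = 1.8×1.22² = 2.679 m²; P = 2y√(1+z²) = 2×1.22×2.059 = 5.024 m. Hydraulic radius R = A/P = 2.679/5.024 = 0.5332 m. Q_A = (1/0.024)·2.679·0.5332^(2/3)·√0.0068 = 6.053 m³/s.
Channel B: Flow area A = b·y = 4.5 × 3.11 = 13.99 m². Wetted perimeter P = b + 2y = 4.5 + 2×3.11 = 10.72 m. Hydraulic radius R = A/P = 13.99/10.72 = 1.306 m. Q_B = (1/0.024)·13.99·1.306^(2/3)·√0.0068 = 57.44 m³/s.
Q_A = 6.053 m³/s vs Q_B = 57.44 m³/s, so channel B carries more.

channel B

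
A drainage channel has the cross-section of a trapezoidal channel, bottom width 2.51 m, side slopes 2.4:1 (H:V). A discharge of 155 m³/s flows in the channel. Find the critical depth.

y_c = 3.37 m

At critical depth, Q² T / (g A³) = 1, i.e. A³/T = Q²/g = 155²/9.81 = 2449.
Trying y = 2.48 m: A³/T = 641.2 — too small.
Trying y = 4.31 m: A³/T = 7330 — too large.
Trying y = 3.37 m: A³/T = 2438 — ≈ 2449.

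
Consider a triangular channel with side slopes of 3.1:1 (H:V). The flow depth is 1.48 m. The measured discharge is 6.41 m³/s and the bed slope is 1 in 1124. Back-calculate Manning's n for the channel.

For a triangular section with side slope z = 3.1: A = zy² = 3.1×1.48² = 6.79 m²; P = 2y√(1+z²) = 2×1.48×3.257 = 9.642 m.
Hydraulic radius R = A/P = 6.79/9.642 = 0.7043 m.
Rearranging Manning's equation: n = (1/Q) A R^(2/3) S^(1/2) = (1/6.41) × 6.79 × 0.7043^(2/3) × √0.0008897 = 0.025.

n = 0.025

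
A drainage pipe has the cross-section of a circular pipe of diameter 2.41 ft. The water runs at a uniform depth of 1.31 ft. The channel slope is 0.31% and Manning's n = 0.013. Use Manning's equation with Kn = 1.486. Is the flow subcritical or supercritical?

subcritical

For a circular section of diameter D = 2.41 ft at depth y = 1.31 ft, the central angle is θ = 2 arccos(1 − 2y/D) = 3.316 rad. Then A = (D²/8)(θ − sin θ) = 2.534 ft² and P = Dθ/2 = 3.996 ft.
Hydraulic radius R = A/P = 2.534/3.996 = 0.634 ft.
V = (1.486/n) R^(2/3) √S = (1.486/0.013) × 0.634^(2/3) × √0.0031 = 4.697 ft/s. Hydraulic depth D_h = A/T = 2.534/2.401 = 1.055 ft.
Froude number Fr = V/√(g·D_h) = 4.697/√(32.2×1.055) = 0.806, which is less than 1, so the flow is subcritical.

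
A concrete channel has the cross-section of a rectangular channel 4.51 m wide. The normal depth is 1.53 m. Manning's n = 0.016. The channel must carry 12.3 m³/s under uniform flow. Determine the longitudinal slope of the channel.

Flow area A = b·y = 4.51 × 1.53 = 6.9 m². Wetted perimeter P = b + 2y = 4.51 + 2×1.53 = 7.57 m.
Hydraulic radius R = A/P = 6.9/7.57 = 0.9115 m.
From Manning's equation, S = [nQ / (1 A R^(2/3))]² = [0.016 × 12.3 / (1 × 6.9 × 0.9115^(2/3))]² = 0.00092.

S = 0.00092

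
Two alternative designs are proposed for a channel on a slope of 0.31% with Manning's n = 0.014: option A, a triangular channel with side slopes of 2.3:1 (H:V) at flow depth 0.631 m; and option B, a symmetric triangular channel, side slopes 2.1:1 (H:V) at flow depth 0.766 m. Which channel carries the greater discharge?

channel B

Channel A: For a triangular section with side slope z = 2.3: A = zy² = 2.3×0.631² = 0.9158 m²; P = 2y√(1+z²) = 2×0.631×2.508 = 3.165 m. Hydraulic radius R = A/P = 0.9158/3.165 = 0.2893 m. Q_A = (1/0.014)·0.9158·0.2893^(2/3)·√0.0031 = 1.593 m³/s.
Channel B: For a triangular section with side slope z = 2.1: A = zy² = 2.1×0.766² = 1.232 m²; P = 2y√(1+z²) = 2×0.766×2.326 = 3.563 m. Hydraulic radius R = A/P = 1.232/3.563 = 0.3458 m. Q_B = (1/0.014)·1.232·0.3458^(2/3)·√0.0031 = 2.414 m³/s.
Q_A = 1.593 m³/s vs Q_B = 2.414 m³/s, so channel B carries more.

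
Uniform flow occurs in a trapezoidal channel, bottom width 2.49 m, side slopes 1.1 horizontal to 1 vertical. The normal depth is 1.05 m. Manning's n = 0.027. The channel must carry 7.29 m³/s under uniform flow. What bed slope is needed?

With bottom width b = 2.49 m and side slope z = 1.1: A = (b + zy)y = (2.49 + 1.1×1.05)×1.05 = 3.827 m²; P = b + 2y√(1+z²) = 2.49 + 2×1.05×1.487 = 5.612 m.
Hydraulic radius R = A/P = 3.827/5.612 = 0.682 m.
From Manning's equation, S = [nQ / (1 A R^(2/3))]² = [0.027 × 7.29 / (1 × 3.827 × 0.682^(2/3))]² = 0.00441.

S = 0.00441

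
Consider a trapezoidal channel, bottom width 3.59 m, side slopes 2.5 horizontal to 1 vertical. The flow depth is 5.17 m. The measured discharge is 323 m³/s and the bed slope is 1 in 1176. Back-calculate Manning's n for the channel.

n = 0.015

With bottom width b = 3.59 m and side slope z = 2.5: A = (b + zy)y = (3.59 + 2.5×5.17)×5.17 = 85.38 m²; P = b + 2y√(1+z²) = 3.59 + 2×5.17×2.693 = 31.43 m.
Hydraulic radius R = A/P = 85.38/31.43 = 2.716 m.
Rearranging Manning's equation: n = (1/Q) A R^(2/3) S^(1/2) = (1/323) × 85.38 × 2.716^(2/3) × √0.0008503 = 0.015.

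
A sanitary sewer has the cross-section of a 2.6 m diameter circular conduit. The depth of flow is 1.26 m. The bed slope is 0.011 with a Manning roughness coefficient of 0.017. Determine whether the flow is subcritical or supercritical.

For a circular section of diameter D = 2.6 m at depth y = 1.26 m, the central angle is θ = 2 arccos(1 − 2y/D) = 3.08 rad. Then A = (D²/8)(θ − sin θ) = 2.551 m² and P = Dθ/2 = 4.004 m.
Hydraulic radius R = A/P = 2.551/4.004 = 0.637 m.
V = (1/n) R^(2/3) √S = (1/0.017) × 0.637^(2/3) × √0.011 = 4.568 m/s. Hydraulic depth D_h = A/T = 2.551/2.599 = 0.9815 m.
Froude number Fr = V/√(g·D_h) = 4.568/√(9.81×0.9815) = 1.47, which is greater than 1, so the flow is supercritical.

supercritical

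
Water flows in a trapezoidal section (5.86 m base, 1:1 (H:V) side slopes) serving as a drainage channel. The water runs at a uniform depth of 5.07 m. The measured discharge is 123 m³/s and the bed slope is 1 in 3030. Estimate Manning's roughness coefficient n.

With bottom width b = 5.86 m and side slope z = 1: A = (b + zy)y = (5.86 + 1×5.07)×5.07 = 55.42 m²; P = b + 2y√(1+z²) = 5.86 + 2×5.07×1.414 = 20.2 m.
Hydraulic radius R = A/P = 55.42/20.2 = 2.743 m.
Rearranging Manning's equation: n = (1/Q) A R^(2/3) S^(1/2) = (1/123) × 55.42 × 2.743^(2/3) × √0.00033 = 0.016.

n = 0.016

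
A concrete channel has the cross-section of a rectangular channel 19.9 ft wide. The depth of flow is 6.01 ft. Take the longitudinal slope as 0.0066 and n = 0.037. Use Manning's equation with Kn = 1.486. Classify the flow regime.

Flow area A = b·y = 19.9 × 6.01 = 119.6 ft². Wetted perimeter P = b + 2y = 19.9 + 2×6.01 = 31.92 ft.
Hydraulic radius R = A/P = 119.6/31.92 = 3.747 ft.
V = (1.486/n) R^(2/3) √S = (1.486/0.037) × 3.747^(2/3) × √0.0066 = 7.871 ft/s. Hydraulic depth D_h = A/T = 119.6/19.9 = 6.01 ft.
Froude number Fr = V/√(g·D_h) = 7.871/√(32.2×6.01) = 0.566, which is less than 1, so the flow is subcritical.

subcritical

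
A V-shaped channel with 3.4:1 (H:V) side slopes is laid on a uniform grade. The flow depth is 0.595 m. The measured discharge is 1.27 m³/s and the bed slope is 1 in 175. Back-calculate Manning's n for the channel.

For a triangular section with side slope z = 3.4: A = zy² = 3.4×0.595² = 1.204 m²; P = 2y√(1+z²) = 2×0.595×3.544 = 4.217 m.
Hydraulic radius R = A/P = 1.204/4.217 = 0.2854 m.
Rearranging Manning's equation: n = (1/Q) A R^(2/3) S^(1/2) = (1/1.27) × 1.204 × 0.2854^(2/3) × √0.005714 = 0.0311.

n = 0.0311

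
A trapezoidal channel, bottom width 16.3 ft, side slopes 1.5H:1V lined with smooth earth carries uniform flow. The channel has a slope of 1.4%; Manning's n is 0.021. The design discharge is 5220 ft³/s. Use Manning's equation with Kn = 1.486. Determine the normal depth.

Manning's equation rearranged: A R^(2/3) = nQ / (1.486·√S) = 0.021 × 5220 / (1.486 × √0.014) = 623.5.
Try y = 8.45 ft: A R^(2/3) = 738.2 — over.
Try y = 6.2 ft: A R^(2/3) = 407 — short.
Try y = 7.75 ft: A R^(2/3) = 623.6 — close enough.

y_n = 7.75 ft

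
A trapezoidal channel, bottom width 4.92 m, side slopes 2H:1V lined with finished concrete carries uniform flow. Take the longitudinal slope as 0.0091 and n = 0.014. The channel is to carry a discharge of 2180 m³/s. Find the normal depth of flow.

Manning's equation rearranged: A R^(2/3) = nQ / (1·√S) = 0.014 × 2180 / (√0.0091) = 319.9.
At y = 5.06 m: A R^(2/3) = 149.8 — low.
At y = 7.05 m: A R^(2/3) = 319.6 — matches.

y_n = 7.05 m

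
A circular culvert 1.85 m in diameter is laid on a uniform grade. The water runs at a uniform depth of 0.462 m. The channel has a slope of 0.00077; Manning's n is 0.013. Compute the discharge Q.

For a circular section of diameter D = 1.85 m at depth y = 0.462 m, the central angle is θ = 2 arccos(1 − 2y/D) = 2.093 rad. Then A = (D²/8)(θ − sin θ) = 0.5247 m² and P = Dθ/2 = 1.936 m.
Hydraulic radius R = A/P = 0.5247/1.936 = 0.271 m.
Manning's equation: Q = (1/n) A R^(2/3) S^(1/2) = (1/0.013) × 0.5247 × 0.271^(2/3) × 0.00077^(1/2) = 0.469 m³/s.

Q = 0.469 m³/s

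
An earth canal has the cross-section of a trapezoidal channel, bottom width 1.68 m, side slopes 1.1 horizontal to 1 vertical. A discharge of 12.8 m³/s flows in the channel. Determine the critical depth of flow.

At critical depth, Q² T / (g A³) = 1, i.e. A³/T = Q²/g = 12.8²/9.81 = 16.7.
Trying y = 0.934 m: A³/T = 4.329 — too small.
Trying y = 1.68 m: A³/T = 38.73 — too large.
Trying y = 1.35 m: A³/T = 16.78 — ≈ 16.7.

y_c = 1.35 m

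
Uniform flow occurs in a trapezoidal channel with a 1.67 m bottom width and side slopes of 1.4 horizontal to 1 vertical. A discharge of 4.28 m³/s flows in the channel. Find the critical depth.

At critical depth, Q² T / (g A³) = 1, i.e. A³/T = Q²/g = 4.28²/9.81 = 1.867.
Trying y = 0.6 m: A³/T = 1.02 — too small.
Trying y = 0.904 m: A³/T = 4.449 — too large.
Trying y = 0.712 m: A³/T = 1.869 — matches.

y_c = 0.712 m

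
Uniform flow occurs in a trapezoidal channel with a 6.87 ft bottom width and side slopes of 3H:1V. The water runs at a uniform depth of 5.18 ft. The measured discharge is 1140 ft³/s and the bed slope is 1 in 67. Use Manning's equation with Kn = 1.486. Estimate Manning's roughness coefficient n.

n = 0.0378

With bottom width b = 6.87 ft and side slope z = 3: A = (b + zy)y = (6.87 + 3×5.18)×5.18 = 116.1 ft²; P = b + 2y√(1+z²) = 6.87 + 2×5.18×3.162 = 39.63 ft.
Hydraulic radius R = A/P = 116.1/39.63 = 2.929 ft.
Rearranging Manning's equation: n = (1.486/Q) A R^(2/3) S^(1/2) = (1.486/1140) × 116.1 × 2.929^(2/3) × √0.01493 = 0.0378.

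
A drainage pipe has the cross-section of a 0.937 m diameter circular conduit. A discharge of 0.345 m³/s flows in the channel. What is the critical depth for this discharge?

y_c = 0.335 m

At critical depth, Q² T / (g A³) = 1, i.e. A³/T = Q²/g = 0.345²/9.81 = 0.01213.
Trying y = 0.267 m: A³/T = 0.005023 — too small.
Trying y = 0.335 m: A³/T = 0.01208 — close enough.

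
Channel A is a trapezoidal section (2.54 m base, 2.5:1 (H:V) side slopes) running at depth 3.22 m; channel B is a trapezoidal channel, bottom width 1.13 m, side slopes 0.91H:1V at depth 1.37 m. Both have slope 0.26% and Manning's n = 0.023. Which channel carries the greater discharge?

Channel A: With bottom width b = 2.54 m and side slope z = 2.5: A = (b + zy)y = (2.54 + 2.5×3.22)×3.22 = 34.1 m²; P = b + 2y√(1+z²) = 2.54 + 2×3.22×2.693 = 19.88 m. Hydraulic radius R = A/P = 34.1/19.88 = 1.715 m. Q_A = (1/0.023)·34.1·1.715^(2/3)·√0.0026 = 108.3 m³/s.
Channel B: With bottom width b = 1.13 m and side slope z = 0.91: A = (b + zy)y = (1.13 + 0.91×1.37)×1.37 = 3.256 m²; P = b + 2y√(1+z²) = 1.13 + 2×1.37×1.352 = 4.835 m. Hydraulic radius R = A/P = 3.256/4.835 = 0.6735 m. Q_B = (1/0.023)·3.256·0.6735^(2/3)·√0.0026 = 5.546 m³/s.
Q_A = 108.3 m³/s vs Q_B = 5.546 m³/s, so channel A carries more.

channel A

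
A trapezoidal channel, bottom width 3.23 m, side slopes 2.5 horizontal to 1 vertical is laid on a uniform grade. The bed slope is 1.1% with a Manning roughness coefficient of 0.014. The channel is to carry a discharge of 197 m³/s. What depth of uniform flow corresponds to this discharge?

y_n = 2.36 m

Manning's equation rearranged: A R^(2/3) = nQ / (1·√S) = 0.014 × 197 / (√0.011) = 26.3.
At y = 2.63 m: A R^(2/3) = 33.53 — over.
At y = 1.94 m: A R^(2/3) = 17.17 — short.
At y = 2.36 m: A R^(2/3) = 26.34 — ≈ 26.3.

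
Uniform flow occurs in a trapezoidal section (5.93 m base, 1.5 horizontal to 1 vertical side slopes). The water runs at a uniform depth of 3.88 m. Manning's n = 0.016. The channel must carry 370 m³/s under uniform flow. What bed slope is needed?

With bottom width b = 5.93 m and side slope z = 1.5: A = (b + zy)y = (5.93 + 1.5×3.88)×3.88 = 45.59 m²; P = b + 2y√(1+z²) = 5.93 + 2×3.88×1.803 = 19.92 m.
Hydraulic radius R = A/P = 45.59/19.92 = 2.289 m.
From Manning's equation, S = [nQ / (1 A R^(2/3))]² = [0.016 × 370 / (1 × 45.59 × 2.289^(2/3))]² = 0.00559.

S = 0.00559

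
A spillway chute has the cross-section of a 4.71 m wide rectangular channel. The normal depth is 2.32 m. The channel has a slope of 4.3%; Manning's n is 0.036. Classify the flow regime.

Flow area A = b·y = 4.71 × 2.32 = 10.93 m². Wetted perimeter P = b + 2y = 4.71 + 2×2.32 = 9.35 m.
Hydraulic radius R = A/P = 10.93/9.35 = 1.169 m.
V = (1/n) R^(2/3) √S = (1/0.036) × 1.169^(2/3) × √0.043 = 6.391 m/s. Hydraulic depth D_h = A/T = 10.93/4.71 = 2.32 m.
Froude number Fr = V/√(g·D_h) = 6.391/√(9.81×2.32) = 1.34, which is greater than 1, so the flow is supercritical.

supercritical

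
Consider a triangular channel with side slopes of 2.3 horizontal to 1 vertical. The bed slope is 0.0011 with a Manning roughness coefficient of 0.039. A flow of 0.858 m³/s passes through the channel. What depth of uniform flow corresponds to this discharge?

Manning's equation rearranged: A R^(2/3) = nQ / (1·√S) = 0.039 × 0.858 / (√0.0011) = 1.009.
At y = 1.08 m: A R^(2/3) = 1.679 — high.
At y = 0.778 m: A R^(2/3) = 0.7003 — low.
At y = 0.892 m: A R^(2/3) = 1.008 — close enough.

y_n = 0.892 m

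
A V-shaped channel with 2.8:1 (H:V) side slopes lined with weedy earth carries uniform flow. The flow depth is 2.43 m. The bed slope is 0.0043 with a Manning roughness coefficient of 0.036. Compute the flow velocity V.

V = 1.99 m/s

For a triangular section with side slope z = 2.8: A = zy² = 2.8×2.43² = 16.53 m²; P = 2y√(1+z²) = 2×2.43×2.973 = 14.45 m.
Hydraulic radius R = A/P = 16.53/14.45 = 1.144 m.
From Manning's equation, V = (1/n) R^(2/3) S^(1/2) = (1/0.036) × 1.144^(2/3) × 0.0043^(1/2) = 1.99 m/s.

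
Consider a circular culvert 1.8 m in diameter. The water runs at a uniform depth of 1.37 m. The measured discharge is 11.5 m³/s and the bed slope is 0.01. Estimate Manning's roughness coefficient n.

For a circular section of diameter D = 1.8 m at depth y = 1.37 m, the central angle is θ = 2 arccos(1 − 2y/D) = 4.241 rad. Then A = (D²/8)(θ − sin θ) = 2.078 m² and P = Dθ/2 = 3.816 m.
Hydraulic radius R = A/P = 2.078/3.816 = 0.5445 m.
Rearranging Manning's equation: n = (1/Q) A R^(2/3) S^(1/2) = (1/11.5) × 2.078 × 0.5445^(2/3) × √0.01 = 0.0121.

n = 0.0121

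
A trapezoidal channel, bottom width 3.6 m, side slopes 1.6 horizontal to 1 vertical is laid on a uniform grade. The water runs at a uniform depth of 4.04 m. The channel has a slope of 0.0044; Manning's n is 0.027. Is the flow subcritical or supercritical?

subcritical

With bottom width b = 3.6 m and side slope z = 1.6: A = (b + zy)y = (3.6 + 1.6×4.04)×4.04 = 40.66 m²; P = b + 2y√(1+z²) = 3.6 + 2×4.04×1.887 = 18.85 m.
Hydraulic radius R = A/P = 40.66/18.85 = 2.157 m.
V = (1/n) R^(2/3) √S = (1/0.027) × 2.157^(2/3) × √0.0044 = 4.102 m/s. Hydraulic depth D_h = A/T = 40.66/16.53 = 2.46 m.
Froude number Fr = V/√(g·D_h) = 4.102/√(9.81×2.46) = 0.835, which is less than 1, so the flow is subcritical.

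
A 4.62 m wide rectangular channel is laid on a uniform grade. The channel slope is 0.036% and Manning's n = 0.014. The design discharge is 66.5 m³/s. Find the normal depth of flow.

y_n = 7.3 m

Manning's equation rearranged: A R^(2/3) = nQ / (1·√S) = 0.014 × 66.5 / (√0.00036) = 49.07.
At y = 5.76 m: A R^(2/3) = 37.14 — short.
At y = 8.29 m: A R^(2/3) = 56.81 — over.
At y = 7.3 m: A R^(2/3) = 49.07 — ≈ 49.07.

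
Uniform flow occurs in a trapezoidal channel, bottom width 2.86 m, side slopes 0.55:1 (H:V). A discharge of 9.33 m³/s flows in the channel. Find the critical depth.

y_c = 0.963 m

At critical depth, Q² T / (g A³) = 1, i.e. A³/T = Q²/g = 9.33²/9.81 = 8.873.
Try y = 0.723 m: A³/T = 3.574 — too small.
Try y = 1.21 m: A³/T = 18.52 — too large.
Try y = 0.963 m: A³/T = 8.874 — matches.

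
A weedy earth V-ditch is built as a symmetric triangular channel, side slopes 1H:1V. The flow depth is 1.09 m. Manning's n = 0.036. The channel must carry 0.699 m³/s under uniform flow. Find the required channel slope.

For a triangular section with side slope z = 1: A = zy² = 1×1.09² = 1.188 m²; P = 2y√(1+z²) = 2×1.09×1.414 = 3.083 m.
Hydraulic radius R = A/P = 1.188/3.083 = 0.3854 m.
From Manning's equation, S = [nQ / (1 A R^(2/3))]² = [0.036 × 0.699 / (1 × 1.188 × 0.3854^(2/3))]² = 0.0016.

S = 0.0016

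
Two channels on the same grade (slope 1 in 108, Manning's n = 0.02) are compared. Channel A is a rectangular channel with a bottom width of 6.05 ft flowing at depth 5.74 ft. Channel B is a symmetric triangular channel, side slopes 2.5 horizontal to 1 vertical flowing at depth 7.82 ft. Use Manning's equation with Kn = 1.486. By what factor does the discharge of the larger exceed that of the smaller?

6.59

Channel A: Flow area A = b·y = 6.05 × 5.74 = 34.73 ft². Wetted perimeter P = b + 2y = 6.05 + 2×5.74 = 17.53 ft. Hydraulic radius R = A/P = 34.73/17.53 = 1.981 ft. Q_A = (1.486/0.02)·34.73·1.981^(2/3)·√0.009259 = 391.6 ft³/s.
Channel B: For a triangular section with side slope z = 2.5: A = zy² = 2.5×7.82² = 152.9 ft²; P = 2y√(1+z²) = 2×7.82×2.693 = 42.11 ft. Hydraulic radius R = A/P = 152.9/42.11 = 3.63 ft. Q_B = (1.486/0.02)·152.9·3.63^(2/3)·√0.009259 = 2582 ft³/s.
The larger discharge is 2582 ft³/s and the smaller is 391.6 ft³/s; the ratio is 6.59.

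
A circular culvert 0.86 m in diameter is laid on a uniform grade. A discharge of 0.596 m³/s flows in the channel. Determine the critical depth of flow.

At critical depth, Q² T / (g A³) = 1, i.e. A³/T = Q²/g = 0.596²/9.81 = 0.03621.
At y = 0.496 m: A³/T = 0.04916 — over.
At y = 0.458 m: A³/T = 0.03625 — ≈ 0.03621.

y_c = 0.458 m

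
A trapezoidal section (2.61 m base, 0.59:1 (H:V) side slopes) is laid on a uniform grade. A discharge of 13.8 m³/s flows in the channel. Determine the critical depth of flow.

At critical depth, Q² T / (g A³) = 1, i.e. A³/T = Q²/g = 13.8²/9.81 = 19.41.
Try y = 0.877 m: A³/T = 5.661 — too small.
Try y = 1.28 m: A³/T = 19.4 — close enough.

y_c = 1.28 m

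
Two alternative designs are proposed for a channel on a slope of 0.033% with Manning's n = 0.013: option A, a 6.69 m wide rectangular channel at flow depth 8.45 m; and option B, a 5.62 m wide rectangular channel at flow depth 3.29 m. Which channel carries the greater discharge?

channel A

Channel A: Flow area A = b·y = 6.69 × 8.45 = 56.53 m². Wetted perimeter P = b + 2y = 6.69 + 2×8.45 = 23.59 m. Hydraulic radius R = A/P = 56.53/23.59 = 2.396 m. Q_A = (1/0.013)·56.53·2.396^(2/3)·√0.00033 = 141.5 m³/s.
Channel B: Flow area A = b·y = 5.62 × 3.29 = 18.49 m². Wetted perimeter P = b + 2y = 5.62 + 2×3.29 = 12.2 m. Hydraulic radius R = A/P = 18.49/12.2 = 1.516 m. Q_B = (1/0.013)·18.49·1.516^(2/3)·√0.00033 = 34.09 m³/s.
Q_A = 141.5 m³/s vs Q_B = 34.09 m³/s, so channel A carries more.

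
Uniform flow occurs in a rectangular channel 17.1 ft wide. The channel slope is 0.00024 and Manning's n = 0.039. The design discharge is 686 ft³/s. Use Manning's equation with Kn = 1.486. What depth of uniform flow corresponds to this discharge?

y_n = 20.5 ft

Manning's equation rearranged: A R^(2/3) = nQ / (1.486·√S) = 0.039 × 686 / (1.486 × √0.00024) = 1162.
Try y = 18 ft: A R^(2/3) = 993.2 — low.
Try y = 26 ft: A R^(2/3) = 1538 — high.
Try y = 20.5 ft: A R^(2/3) = 1162 — close enough.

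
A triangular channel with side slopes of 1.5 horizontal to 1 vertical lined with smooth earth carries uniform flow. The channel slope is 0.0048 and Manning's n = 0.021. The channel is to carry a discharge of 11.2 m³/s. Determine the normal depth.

Manning's equation rearranged: A R^(2/3) = nQ / (1·√S) = 0.021 × 11.2 / (√0.0048) = 3.395.
Trying y = 1.47 m: A R^(2/3) = 2.335 — low.
Trying y = 2.11 m: A R^(2/3) = 6.122 — high.
Trying y = 1.69 m: A R^(2/3) = 3.387 — matches.

y_n = 1.69 m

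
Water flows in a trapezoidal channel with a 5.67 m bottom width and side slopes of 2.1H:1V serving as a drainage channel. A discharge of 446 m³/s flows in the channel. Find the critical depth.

At critical depth, Q² T / (g A³) = 1, i.e. A³/T = Q²/g = 446²/9.81 = 20280.
At y = 5.49 m: A³/T = 29300 — over.
At y = 3.76 m: A³/T = 6184 — short.
At y = 5.03 m: A³/T = 20320 — close enough.

y_c = 5.03 m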